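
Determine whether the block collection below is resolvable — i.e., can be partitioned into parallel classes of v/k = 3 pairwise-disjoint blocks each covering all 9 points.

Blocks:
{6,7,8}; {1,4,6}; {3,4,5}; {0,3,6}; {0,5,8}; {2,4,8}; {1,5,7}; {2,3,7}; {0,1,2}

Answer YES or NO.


v = 9, block size k = 3, number of blocks = 9.
For resolvability, blocks must partition into parallel classes of size v/k = 3.
Total blocks must therefore be a multiple of 3: 9 = 3·3 + 0 ⇒ divisible ✓.
Greedy packing gives 3 candidate class(es). Each should be a full parallel class (size 3, covers all 9 points).
  Class 1 (3 blocks): {6,7,8}; {3,4,5}; {0,1,2}. Points covered: [0, 1, 2, 3, 4, 5, 6, 7, 8].
  Class 2 (3 blocks): {1,4,6}; {0,5,8}; {2,3,7}. Points covered: [0, 1, 2, 3, 4, 5, 6, 7, 8].
  Class 3 (3 blocks): {0,3,6}; {2,4,8}; {1,5,7}. Points covered: [0, 1, 2, 3, 4, 5, 6, 7, 8].
All classes full (size 3)? YES. All classes cover every point? YES.
Resolvable? YES.

YES


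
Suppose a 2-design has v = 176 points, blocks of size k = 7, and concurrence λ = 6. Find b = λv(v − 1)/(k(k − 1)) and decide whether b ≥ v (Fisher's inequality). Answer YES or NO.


r = λ(v − 1)/(k − 1) = 6·175/6 = 175.
b = vr/k = 176·175/7 = 4400.
Fisher's inequality: b ≥ v ⇔ 4400 ≥ 176? YES.

YES


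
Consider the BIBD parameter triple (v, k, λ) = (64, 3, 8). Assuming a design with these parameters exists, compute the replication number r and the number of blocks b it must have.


Any 2-(v, k, λ) BIBD satisfies two necessary conditions:
  (i)  Each point sits in r blocks, and counting incidences through any fixed point gives r(k − 1) = λ(v − 1), so r = λ(v − 1)/(k − 1).
  (ii) Total incidences bk = vr, so b = vr/k.
Step 1: r = λ(v − 1)/(k − 1) = 8·(64 − 1)/(3 − 1) = 8·63/2 = 504/2 = 252.
Step 2: b = vr/k = 64·252/3 = 16128/3 = 5376.
Check integrality: r = 252 ∈ Z ✓, b = 5376 ∈ Z ✓.
(These identities are necessary conditions: they determine r and b for any design with these parameters, but do not by themselves prove that one exists.)

r = 252, b = 5376.


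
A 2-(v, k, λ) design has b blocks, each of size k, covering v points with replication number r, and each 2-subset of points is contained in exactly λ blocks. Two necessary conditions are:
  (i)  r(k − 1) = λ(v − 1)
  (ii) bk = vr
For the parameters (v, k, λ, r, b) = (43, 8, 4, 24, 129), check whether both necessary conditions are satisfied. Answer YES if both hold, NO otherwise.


Condition (i): r(k − 1) = 24·7 = 168; λ(v − 1) = 4·42 = 168. Match? YES.
Condition (ii): bk = 129·8 = 1032; vr = 43·24 = 1032. Match? YES.
Both conditions hold? YES.

YES


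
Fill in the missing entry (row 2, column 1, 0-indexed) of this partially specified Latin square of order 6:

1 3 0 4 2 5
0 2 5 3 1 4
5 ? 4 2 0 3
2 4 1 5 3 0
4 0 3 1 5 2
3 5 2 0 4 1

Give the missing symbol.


Row 2 contains symbols [0, 2, 3, 4, 5] — missing [1].
Column 1 contains symbols [0, 2, 3, 4, 5] — missing [1].
The missing symbol must appear in both missing sets; intersection = [1].
Therefore the hidden value is 1.

Missing value = 1.


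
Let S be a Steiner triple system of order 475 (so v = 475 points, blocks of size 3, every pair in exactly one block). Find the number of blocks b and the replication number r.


An STS(v) is a 2-(v, 3, 1) BIBD: block size k = 3, λ = 1.
Replication: r(k − 1) = λ(v − 1) ⇒ r·2 = 475 − 1 = 474 ⇒ r = 237.
Block count: b = v(v − 1)/6 = 475·474/6 = 225150/6 = 37525.
(Check via bk = vr: 37525·3 = 112575 = 475·237 = 112575 ✓.)

r = 237, b = 37525.


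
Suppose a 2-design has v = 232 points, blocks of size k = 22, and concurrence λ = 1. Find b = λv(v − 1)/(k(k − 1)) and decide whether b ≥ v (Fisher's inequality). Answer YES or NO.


b = λv(v − 1)/(k(k − 1)) = 1·232·231/(22·21) = 53592/462 = 116.
Compare with v = 232: b < v, so Fisher's inequality fails.

NO


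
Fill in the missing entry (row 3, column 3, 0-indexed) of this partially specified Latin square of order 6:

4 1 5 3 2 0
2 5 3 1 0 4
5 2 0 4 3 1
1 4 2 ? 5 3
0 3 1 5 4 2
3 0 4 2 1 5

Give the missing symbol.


Row 3 contains symbols [1, 2, 3, 4, 5] — missing [0].
Column 3 contains symbols [1, 2, 3, 4, 5] — missing [0].
The missing symbol must appear in both missing sets; intersection = [0].
Therefore the hidden value is 0.

Missing value = 0.


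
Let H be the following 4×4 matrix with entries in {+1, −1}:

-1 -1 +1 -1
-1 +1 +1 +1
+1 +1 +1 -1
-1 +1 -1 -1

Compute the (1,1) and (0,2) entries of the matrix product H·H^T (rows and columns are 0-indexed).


Row 0 of H: [-1, -1, 1, -1].
Row 1 of H: [-1, 1, 1, 1].
Row 2 of H: [1, 1, 1, -1].
(H·H^T)[1][1] = Σ_j H[1][j]·H[1][j] = (-1)² + (1)² + (1)² + (1)² = 1 + 1 + 1 + 1 = 4.
(H·H^T)[0][2] = Σ_j H[0][j]·H[2][j] = (-1)·(1) + (-1)·(1) + (1)·(1) + (-1)·(-1) = -1 + -1 + 1 + 1 = 0.
So rows 0 and 2 are orthogonal; the diagonal entry equals n = 4.

(1,1) entry = 4; (0,2) entry = 0.


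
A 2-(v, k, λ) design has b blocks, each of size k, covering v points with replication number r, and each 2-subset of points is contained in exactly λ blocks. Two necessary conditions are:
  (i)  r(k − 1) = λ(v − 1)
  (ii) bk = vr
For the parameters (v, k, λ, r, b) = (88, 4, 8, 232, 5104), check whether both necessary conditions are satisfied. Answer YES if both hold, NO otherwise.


Condition (i): r(k − 1) = 232·3 = 696; λ(v − 1) = 8·87 = 696. Match? YES.
Condition (ii): bk = 5104·4 = 20416; vr = 88·232 = 20416. Match? YES.
Both conditions hold? YES.

YES


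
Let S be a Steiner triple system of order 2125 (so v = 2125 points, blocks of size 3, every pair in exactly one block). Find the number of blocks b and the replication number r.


An STS(v) is a 2-(v, 3, 1) BIBD: block size k = 3, λ = 1.
Replication: r(k − 1) = λ(v − 1) ⇒ r·2 = 2125 − 1 = 2124 ⇒ r = 1062.
Block count: b = v(v − 1)/6 = 2125·2124/6 = 4513500/6 = 752250.

r = 1062, b = 752250.


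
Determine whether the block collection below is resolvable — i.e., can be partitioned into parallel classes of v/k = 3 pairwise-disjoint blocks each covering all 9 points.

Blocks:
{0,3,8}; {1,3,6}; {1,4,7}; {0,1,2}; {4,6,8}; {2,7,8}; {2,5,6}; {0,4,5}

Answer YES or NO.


v = 9, block size k = 3, number of blocks = 8.
For resolvability, blocks must partition into parallel classes of size v/k = 3.
Total blocks must therefore be a multiple of 3: 8 = 3·2 + 2 ⇒ not divisible ✗.
Resolvable? NO.

NO


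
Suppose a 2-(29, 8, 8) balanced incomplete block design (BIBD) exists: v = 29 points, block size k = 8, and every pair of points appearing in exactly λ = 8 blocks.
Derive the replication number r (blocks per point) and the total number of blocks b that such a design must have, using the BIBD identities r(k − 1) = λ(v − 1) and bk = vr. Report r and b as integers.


Any 2-(v, k, λ) BIBD satisfies two necessary conditions:
  (i)  Each point sits in r blocks, and counting incidences through any fixed point gives r(k − 1) = λ(v − 1), so r = λ(v − 1)/(k − 1).
  (ii) Total incidences bk = vr, so b = vr/k.
Step 1: r = λ(v − 1)/(k − 1) = 8·(29 − 1)/(8 − 1) = 8·28/7 = 224/7 = 32.
Step 2: b = vr/k = 29·32/8 = 928/8 = 116.
Check integrality: r = 32 ∈ Z ✓, b = 116 ∈ Z ✓.
(These identities are necessary conditions: they determine r and b for any design with these parameters, but do not by themselves prove that one exists.)

r = 32, b = 116.


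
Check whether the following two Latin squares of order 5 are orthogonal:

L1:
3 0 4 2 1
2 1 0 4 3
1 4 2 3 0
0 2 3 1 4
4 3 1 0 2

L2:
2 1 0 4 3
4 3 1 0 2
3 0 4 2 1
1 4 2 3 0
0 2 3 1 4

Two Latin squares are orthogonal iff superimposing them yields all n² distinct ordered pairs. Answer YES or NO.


Form the n² = 25 superimposed pairs (L1[i][j], L2[i][j]), row by row (rows and columns indexed from 0):
row 0: (3,2) (0,1) (4,0) (2,4) (1,3)
row 1: (2,4) (1,3) (0,1) (4,0) (3,2)
row 2: (1,3) (4,0) (2,4) (3,2) (0,1)
row 3: (0,1) (2,4) (3,2) (1,3) (4,0)
row 4: (4,0) (3,2) (1,3) (0,1) (2,4)
Orthogonality requires all 25 pairs distinct.
But the pair (2,4) repeats: cell (0,3) has L1 = 2, L2 = 4, and cell (1,0) has L1 = 2, L2 = 4.
A repeated pair means some other pair never occurs (only 5 distinct pairs out of 25), so the squares are not orthogonal.
Conclusion: NO.

NO


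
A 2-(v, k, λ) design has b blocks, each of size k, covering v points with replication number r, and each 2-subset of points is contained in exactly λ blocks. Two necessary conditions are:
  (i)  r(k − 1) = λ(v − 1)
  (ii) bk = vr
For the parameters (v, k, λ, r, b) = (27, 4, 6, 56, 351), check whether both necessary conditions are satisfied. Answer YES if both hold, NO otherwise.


Condition (i): r(k − 1) = 56·3 = 168; λ(v − 1) = 6·26 = 156. Match? NO.
Condition (ii): bk = 351·4 = 1404; vr = 27·56 = 1512. Match? NO.
Both conditions hold? NO.

NO


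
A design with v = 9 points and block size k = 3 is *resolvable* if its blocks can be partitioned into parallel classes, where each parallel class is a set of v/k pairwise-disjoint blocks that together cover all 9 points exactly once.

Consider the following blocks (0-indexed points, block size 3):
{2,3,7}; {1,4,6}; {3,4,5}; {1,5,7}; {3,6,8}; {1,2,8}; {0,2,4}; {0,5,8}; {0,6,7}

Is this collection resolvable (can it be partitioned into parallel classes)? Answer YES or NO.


v = 9, block size k = 3, number of blocks = 9.
For resolvability, blocks must partition into parallel classes of size v/k = 3.
Total blocks must therefore be a multiple of 3: 9 = 3·3 + 0 ⇒ divisible ✓.
Greedy packing gives 3 candidate class(es). Each should be a full parallel class (size 3, covers all 9 points).
  Class 1 (3 blocks): {2,3,7}; {1,4,6}; {0,5,8}. Points covered: [0, 1, 2, 3, 4, 5, 6, 7, 8].
  Class 2 (3 blocks): {3,4,5}; {1,2,8}; {0,6,7}. Points covered: [0, 1, 2, 3, 4, 5, 6, 7, 8].
  Class 3 (3 blocks): {1,5,7}; {3,6,8}; {0,2,4}. Points covered: [0, 1, 2, 3, 4, 5, 6, 7, 8].
All classes full (size 3)? YES. All classes cover every point? YES.
Resolvable? YES.

YES


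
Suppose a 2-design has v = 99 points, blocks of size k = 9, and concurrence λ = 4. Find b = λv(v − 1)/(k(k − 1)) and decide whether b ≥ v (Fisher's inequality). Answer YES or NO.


b = λv(v − 1)/(k(k − 1)) = 4·99·98/(9·8) = 38808/72 = 539.
Compare with v = 99: b ≥ v, so Fisher's inequality holds.

YES


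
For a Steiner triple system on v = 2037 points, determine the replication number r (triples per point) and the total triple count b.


An STS(v) is a 2-(v, 3, 1) BIBD: block size k = 3, λ = 1.
Replication: r(k − 1) = λ(v − 1) ⇒ r·2 = 2037 − 1 = 2036 ⇒ r = 1018.
Block count: b = v(v − 1)/6 = 2037·2036/6 = 4147332/6 = 691222.

r = 1018, b = 691222.


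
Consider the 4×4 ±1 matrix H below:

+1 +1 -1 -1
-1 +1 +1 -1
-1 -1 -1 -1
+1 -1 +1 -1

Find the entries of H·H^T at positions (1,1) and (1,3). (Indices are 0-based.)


Row 1 of H: [-1, 1, 1, -1].
Row 3 of H: [1, -1, 1, -1].
(H·H^T)[1][1] = Σ_j H[1][j]·H[1][j] = (-1)² + (1)² + (1)² + (-1)² = 1 + 1 + 1 + 1 = 4.
(H·H^T)[1][3] = Σ_j H[1][j]·H[3][j] = (-1)·(1) + (1)·(-1) + (1)·(1) + (-1)·(-1) = -1 + -1 + 1 + 1 = 0.
So rows 1 and 3 are orthogonal; the diagonal entry equals n = 4.

(1,1) entry = 4; (1,3) entry = 0.


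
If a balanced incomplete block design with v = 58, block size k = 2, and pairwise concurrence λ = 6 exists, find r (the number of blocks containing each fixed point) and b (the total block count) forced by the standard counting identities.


Any 2-(v, k, λ) BIBD satisfies two necessary conditions:
  (i)  Each point sits in r blocks, and counting incidences through any fixed point gives r(k − 1) = λ(v − 1), so r = λ(v − 1)/(k − 1).
  (ii) Total incidences bk = vr, so b = vr/k.
Step 1: r = λ(v − 1)/(k − 1) = 6·(58 − 1)/(2 − 1) = 6·57/1 = 342/1 = 342.
Step 2: b = vr/k = 58·342/2 = 19836/2 = 9918.
Check integrality: r = 342 ∈ Z ✓, b = 9918 ∈ Z ✓.
(These identities are necessary conditions: they determine r and b for any design with these parameters, but do not by themselves prove that one exists.)

r = 342, b = 9918.


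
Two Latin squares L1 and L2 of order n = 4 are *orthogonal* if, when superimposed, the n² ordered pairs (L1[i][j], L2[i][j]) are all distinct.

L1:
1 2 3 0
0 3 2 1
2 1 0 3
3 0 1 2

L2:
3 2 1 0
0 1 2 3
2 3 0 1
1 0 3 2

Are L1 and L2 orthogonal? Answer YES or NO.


Form the n² = 16 superimposed pairs (L1[i][j], L2[i][j]), row by row (rows and columns indexed from 0):
row 0: (1,3) (2,2) (3,1) (0,0)
row 1: (0,0) (3,1) (2,2) (1,3)
row 2: (2,2) (1,3) (0,0) (3,1)
row 3: (3,1) (0,0) (1,3) (2,2)
Orthogonality requires all 16 pairs distinct.
But the pair (0,0) repeats: cell (0,3) has L1 = 0, L2 = 0, and cell (1,0) has L1 = 0, L2 = 0.
A repeated pair means some other pair never occurs (only 4 distinct pairs out of 16), so the squares are not orthogonal.
Conclusion: NO.

NO


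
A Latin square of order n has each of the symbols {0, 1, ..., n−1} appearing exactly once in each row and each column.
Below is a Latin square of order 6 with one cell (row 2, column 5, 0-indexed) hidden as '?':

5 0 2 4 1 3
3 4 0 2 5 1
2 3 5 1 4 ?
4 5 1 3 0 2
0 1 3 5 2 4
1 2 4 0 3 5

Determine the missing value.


Row 2 contains symbols [1, 2, 3, 4, 5] — missing [0].
Column 5 contains symbols [1, 2, 3, 4, 5] — missing [0].
The missing symbol must appear in both missing sets; intersection = [0].
Therefore the hidden value is 0.

Missing value = 0.


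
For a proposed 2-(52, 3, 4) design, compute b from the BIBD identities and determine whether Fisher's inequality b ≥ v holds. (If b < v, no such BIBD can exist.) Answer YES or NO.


r = λ(v − 1)/(k − 1) = 4·51/2 = 102.
b = vr/k = 52·102/3 = 1768.
Fisher's inequality: b ≥ v ⇔ 1768 ≥ 52? YES.

YES


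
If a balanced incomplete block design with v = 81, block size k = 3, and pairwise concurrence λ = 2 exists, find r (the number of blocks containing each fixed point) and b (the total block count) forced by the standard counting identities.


Any 2-(v, k, λ) BIBD satisfies two necessary conditions:
  (i)  Each point sits in r blocks, and counting incidences through any fixed point gives r(k − 1) = λ(v − 1), so r = λ(v − 1)/(k − 1).
  (ii) Total incidences bk = vr, so b = vr/k.
Step 1: r = λ(v − 1)/(k − 1) = 2·(81 − 1)/(3 − 1) = 2·80/2 = 160/2 = 80.
Step 2: b = vr/k = 81·80/3 = 6480/3 = 2160.
Check integrality: r = 80 ∈ Z ✓, b = 2160 ∈ Z ✓.
(These identities are necessary conditions: they determine r and b for any design with these parameters, but do not by themselves prove that one exists.)

r = 80, b = 2160.


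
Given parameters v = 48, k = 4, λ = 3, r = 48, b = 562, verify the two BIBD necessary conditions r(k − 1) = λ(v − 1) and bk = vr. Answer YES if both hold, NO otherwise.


Condition (i): r(k − 1) = 48·3 = 144; λ(v − 1) = 3·47 = 141. Match? NO.
Condition (ii): bk = 562·4 = 2248; vr = 48·48 = 2304. Match? NO.
Both conditions hold? NO.

NO


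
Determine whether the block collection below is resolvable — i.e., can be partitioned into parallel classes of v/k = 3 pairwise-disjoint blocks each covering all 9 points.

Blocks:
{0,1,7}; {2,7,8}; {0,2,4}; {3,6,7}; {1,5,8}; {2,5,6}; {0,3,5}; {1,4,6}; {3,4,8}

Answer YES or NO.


v = 9, block size k = 3, number of blocks = 9.
For resolvability, blocks must partition into parallel classes of size v/k = 3.
Total blocks must therefore be a multiple of 3: 9 = 3·3 + 0 ⇒ divisible ✓.
Greedy packing gives 3 candidate class(es). Each should be a full parallel class (size 3, covers all 9 points).
  Class 1 (3 blocks): {0,1,7}; {2,5,6}; {3,4,8}. Points covered: [0, 1, 2, 3, 4, 5, 6, 7, 8].
  Class 2 (3 blocks): {2,7,8}; {0,3,5}; {1,4,6}. Points covered: [0, 1, 2, 3, 4, 5, 6, 7, 8].
  Class 3 (3 blocks): {0,2,4}; {3,6,7}; {1,5,8}. Points covered: [0, 1, 2, 3, 4, 5, 6, 7, 8].
All classes full (size 3)? YES. All classes cover every point? YES.
Resolvable? YES.

YES


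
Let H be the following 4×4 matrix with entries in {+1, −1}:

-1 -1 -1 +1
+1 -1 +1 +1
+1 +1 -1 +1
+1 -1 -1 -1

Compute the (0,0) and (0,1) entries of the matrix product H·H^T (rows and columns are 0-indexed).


Row 0 of H: [-1, -1, -1, 1].
Row 1 of H: [1, -1, 1, 1].
(H·H^T)[0][0] = Σ_j H[0][j]·H[0][j] = (-1)² + (-1)² + (-1)² + (1)² = 1 + 1 + 1 + 1 = 4.
(H·H^T)[0][1] = Σ_j H[0][j]·H[1][j] = (-1)·(1) + (-1)·(-1) + (-1)·(1) + (1)·(1) = -1 + 1 + -1 + 1 = 0.
So rows 0 and 1 are orthogonal; the diagonal entry equals n = 4.

(0,0) entry = 4; (0,1) entry = 0.


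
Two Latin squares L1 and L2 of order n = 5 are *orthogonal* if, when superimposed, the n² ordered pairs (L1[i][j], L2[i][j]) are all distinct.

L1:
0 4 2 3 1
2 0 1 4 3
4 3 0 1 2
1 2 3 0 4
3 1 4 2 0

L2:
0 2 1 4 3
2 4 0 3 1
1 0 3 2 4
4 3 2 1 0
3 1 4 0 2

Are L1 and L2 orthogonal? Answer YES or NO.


Form the n² = 25 superimposed pairs (L1[i][j], L2[i][j]), row by row (rows and columns indexed from 0):
row 0: (0,0) (4,2) (2,1) (3,4) (1,3)
row 1: (2,2) (0,4) (1,0) (4,3) (3,1)
row 2: (4,1) (3,0) (0,3) (1,2) (2,4)
row 3: (1,4) (2,3) (3,2) (0,1) (4,0)
row 4: (3,3) (1,1) (4,4) (2,0) (0,2)
Orthogonality requires all 25 pairs distinct.
Check by first coordinate: for each symbol s of L1, list the L2 entries in the n cells where L1 = s; they must all differ.
  L1 = 0: L2 entries (in reading order) 0, 4, 3, 1, 2 — all 5 distinct ✓
  L1 = 1: L2 entries (in reading order) 3, 0, 2, 4, 1 — all 5 distinct ✓
  L1 = 2: L2 entries (in reading order) 1, 2, 4, 3, 0 — all 5 distinct ✓
  L1 = 3: L2 entries (in reading order) 4, 1, 0, 2, 3 — all 5 distinct ✓
  L1 = 4: L2 entries (in reading order) 2, 3, 1, 0, 4 — all 5 distinct ✓
Every symbol of L1 meets every symbol of L2 exactly once, so all 25 pairs are distinct (25 of 25).
Conclusion: YES.

YES


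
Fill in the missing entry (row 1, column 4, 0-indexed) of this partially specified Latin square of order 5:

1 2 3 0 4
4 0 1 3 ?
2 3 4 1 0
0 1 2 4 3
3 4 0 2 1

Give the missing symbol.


Row 1 contains symbols [0, 1, 3, 4] — missing [2].
Column 4 contains symbols [0, 1, 3, 4] — missing [2].
The missing symbol must appear in both missing sets; intersection = [2].
Therefore the hidden value is 2.

Missing value = 2.


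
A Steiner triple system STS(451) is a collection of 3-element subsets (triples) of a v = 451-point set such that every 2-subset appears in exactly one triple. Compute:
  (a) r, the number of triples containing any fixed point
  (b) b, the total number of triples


An STS(v) is a 2-(v, 3, 1) BIBD: block size k = 3, λ = 1.
Replication: r(k − 1) = λ(v − 1) ⇒ r·2 = 451 − 1 = 450 ⇒ r = 225.
Block count: b = v(v − 1)/6 = 451·450/6 = 202950/6 = 33825.
(Check via bk = vr: 33825·3 = 101475 = 451·225 = 101475 ✓.)

r = 225, b = 33825.


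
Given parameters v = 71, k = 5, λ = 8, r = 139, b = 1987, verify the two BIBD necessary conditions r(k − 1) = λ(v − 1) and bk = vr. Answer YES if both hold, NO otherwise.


Condition (i): r(k − 1) = 139·4 = 556; λ(v − 1) = 8·70 = 560. Match? NO.
Condition (ii): bk = 1987·5 = 9935; vr = 71·139 = 9869. Match? NO.
Both conditions hold? NO.

NO


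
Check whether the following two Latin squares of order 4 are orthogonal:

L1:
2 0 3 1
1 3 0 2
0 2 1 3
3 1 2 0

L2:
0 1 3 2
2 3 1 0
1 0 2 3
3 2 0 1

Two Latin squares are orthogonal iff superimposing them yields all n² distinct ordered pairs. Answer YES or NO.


Form the n² = 16 superimposed pairs (L1[i][j], L2[i][j]), row by row (rows and columns indexed from 0):
row 0: (2,0) (0,1) (3,3) (1,2)
row 1: (1,2) (3,3) (0,1) (2,0)
row 2: (0,1) (2,0) (1,2) (3,3)
row 3: (3,3) (1,2) (2,0) (0,1)
Orthogonality requires all 16 pairs distinct.
But the pair (1,2) repeats: cell (0,3) has L1 = 1, L2 = 2, and cell (1,0) has L1 = 1, L2 = 2.
A repeated pair means some other pair never occurs (only 4 distinct pairs out of 16), so the squares are not orthogonal.
Conclusion: NO.

NO


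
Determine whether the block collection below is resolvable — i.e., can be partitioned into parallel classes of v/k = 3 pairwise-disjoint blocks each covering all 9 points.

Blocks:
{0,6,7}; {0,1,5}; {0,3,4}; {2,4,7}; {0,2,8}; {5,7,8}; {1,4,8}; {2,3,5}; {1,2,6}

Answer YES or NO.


v = 9, block size k = 3, number of blocks = 9.
For resolvability, blocks must partition into parallel classes of size v/k = 3.
Total blocks must therefore be a multiple of 3: 9 = 3·3 + 0 ⇒ divisible ✓.
Consider block {0,1,5}. The only other block(s) in the collection disjoint from it are {2,4,7} — just 1 block(s). Any parallel class containing {0,1,5} would need 2 other blocks each disjoint from it, so no parallel class of size 3 can contain {0,1,5}.
Since every block must belong to some parallel class in a resolution, the collection cannot be partitioned into parallel classes.
Resolvable? NO.

NO


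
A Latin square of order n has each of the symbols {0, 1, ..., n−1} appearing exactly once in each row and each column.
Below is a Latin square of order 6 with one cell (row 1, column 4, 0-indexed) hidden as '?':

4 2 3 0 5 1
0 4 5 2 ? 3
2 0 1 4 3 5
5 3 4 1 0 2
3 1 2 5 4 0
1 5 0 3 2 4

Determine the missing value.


Row 1 contains symbols [0, 2, 3, 4, 5] — missing [1].
Column 4 contains symbols [0, 2, 3, 4, 5] — missing [1].
The missing symbol must appear in both missing sets; intersection = [1].
Therefore the hidden value is 1.

Missing value = 1.


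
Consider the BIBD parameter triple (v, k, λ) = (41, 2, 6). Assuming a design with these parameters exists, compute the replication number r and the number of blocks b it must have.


Any 2-(v, k, λ) BIBD satisfies two necessary conditions:
  (i)  Each point sits in r blocks, and counting incidences through any fixed point gives r(k − 1) = λ(v − 1), so r = λ(v − 1)/(k − 1).
  (ii) Total incidences bk = vr, so b = vr/k.
Step 1: r = λ(v − 1)/(k − 1) = 6·(41 − 1)/(2 − 1) = 6·40/1 = 240/1 = 240.
Step 2: b = vr/k = 41·240/2 = 9840/2 = 4920.
Check integrality: r = 240 ∈ Z ✓, b = 4920 ∈ Z ✓.
(These identities are necessary conditions: they determine r and b for any design with these parameters, but do not by themselves prove that one exists.)

r = 240, b = 4920.


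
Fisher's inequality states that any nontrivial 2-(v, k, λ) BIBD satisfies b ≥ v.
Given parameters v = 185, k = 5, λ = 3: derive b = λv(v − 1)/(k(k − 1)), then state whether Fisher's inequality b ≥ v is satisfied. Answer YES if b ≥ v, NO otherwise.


r = λ(v − 1)/(k − 1) = 3·184/4 = 138.
b = vr/k = 185·138/5 = 5106.
Fisher's inequality: b ≥ v ⇔ 5106 ≥ 185? YES.

YES


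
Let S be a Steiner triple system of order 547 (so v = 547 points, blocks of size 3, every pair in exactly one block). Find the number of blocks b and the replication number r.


An STS(v) is a 2-(v, 3, 1) BIBD: block size k = 3, λ = 1.
Replication: r(k − 1) = λ(v − 1) ⇒ r·2 = 547 − 1 = 546 ⇒ r = 273.
Block count: b = v(v − 1)/6 = 547·546/6 = 298662/6 = 49777.

r = 273, b = 49777.


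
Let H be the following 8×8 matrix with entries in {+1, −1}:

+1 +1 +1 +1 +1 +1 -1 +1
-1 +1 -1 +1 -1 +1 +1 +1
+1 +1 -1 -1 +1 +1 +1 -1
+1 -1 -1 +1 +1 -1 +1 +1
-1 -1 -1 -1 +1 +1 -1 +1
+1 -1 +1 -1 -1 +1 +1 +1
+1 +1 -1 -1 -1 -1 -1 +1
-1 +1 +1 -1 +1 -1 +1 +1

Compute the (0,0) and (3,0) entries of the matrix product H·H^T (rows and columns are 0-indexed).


Row 0 of H: [1, 1, 1, 1, 1, 1, -1, 1].
Row 3 of H: [1, -1, -1, 1, 1, -1, 1, 1].
(H·H^T)[0][0] = Σ_j H[0][j]·H[0][j] = (1)² + (1)² + (1)² + (1)² + (1)² + (1)² + (-1)² + (1)² = 1 + 1 + 1 + 1 + 1 + 1 + 1 + 1 = 8.
(H·H^T)[3][0] = Σ_j H[3][j]·H[0][j] = (1)·(1) + (-1)·(1) + (-1)·(1) + (1)·(1) + (1)·(1) + (-1)·(1) + (1)·(-1) + (1)·(1) = 1 + -1 + -1 + 1 + 1 + -1 + -1 + 1 = 0.
So rows 3 and 0 are orthogonal; the diagonal entry equals n = 8.

(0,0) entry = 8; (3,0) entry = 0.


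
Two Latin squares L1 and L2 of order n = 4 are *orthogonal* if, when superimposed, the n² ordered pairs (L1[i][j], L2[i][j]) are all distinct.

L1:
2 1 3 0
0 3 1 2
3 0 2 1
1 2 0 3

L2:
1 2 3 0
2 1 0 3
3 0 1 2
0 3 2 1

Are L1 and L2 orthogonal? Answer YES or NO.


Form the n² = 16 superimposed pairs (L1[i][j], L2[i][j]), row by row (rows and columns indexed from 0):
row 0: (2,1) (1,2) (3,3) (0,0)
row 1: (0,2) (3,1) (1,0) (2,3)
row 2: (3,3) (0,0) (2,1) (1,2)
row 3: (1,0) (2,3) (0,2) (3,1)
Orthogonality requires all 16 pairs distinct.
But the pair (3,3) repeats: cell (0,2) has L1 = 3, L2 = 3, and cell (2,0) has L1 = 3, L2 = 3.
A repeated pair means some other pair never occurs (only 8 distinct pairs out of 16), so the squares are not orthogonal.
Conclusion: NO.

NO


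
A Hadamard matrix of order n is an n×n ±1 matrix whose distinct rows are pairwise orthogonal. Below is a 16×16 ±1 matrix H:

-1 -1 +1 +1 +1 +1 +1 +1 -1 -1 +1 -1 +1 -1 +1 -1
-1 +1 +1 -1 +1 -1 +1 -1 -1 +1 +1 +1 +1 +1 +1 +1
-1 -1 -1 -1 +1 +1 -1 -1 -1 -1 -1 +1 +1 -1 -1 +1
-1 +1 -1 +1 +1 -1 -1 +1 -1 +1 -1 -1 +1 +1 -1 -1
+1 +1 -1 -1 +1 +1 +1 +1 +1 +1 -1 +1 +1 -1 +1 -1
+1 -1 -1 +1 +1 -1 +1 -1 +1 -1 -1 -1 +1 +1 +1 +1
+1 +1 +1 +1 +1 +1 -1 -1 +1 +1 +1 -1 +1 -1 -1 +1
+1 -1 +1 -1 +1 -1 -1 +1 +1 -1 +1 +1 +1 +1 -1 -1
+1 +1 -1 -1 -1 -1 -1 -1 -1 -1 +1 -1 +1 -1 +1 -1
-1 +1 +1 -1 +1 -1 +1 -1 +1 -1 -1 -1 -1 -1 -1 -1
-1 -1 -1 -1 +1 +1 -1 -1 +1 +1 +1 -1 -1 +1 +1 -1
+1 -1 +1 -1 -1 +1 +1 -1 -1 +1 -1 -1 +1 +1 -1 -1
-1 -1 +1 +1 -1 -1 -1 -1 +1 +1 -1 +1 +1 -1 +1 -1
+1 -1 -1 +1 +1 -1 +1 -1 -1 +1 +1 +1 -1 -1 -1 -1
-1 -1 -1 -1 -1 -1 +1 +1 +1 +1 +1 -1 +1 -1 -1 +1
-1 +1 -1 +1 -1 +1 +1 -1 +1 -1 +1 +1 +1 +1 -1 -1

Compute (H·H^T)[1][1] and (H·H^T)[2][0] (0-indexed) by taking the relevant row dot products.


Row 0 of H: [-1, -1, 1, 1, 1, 1, 1, 1, -1, -1, 1, -1, 1, -1, 1, -1].
Row 1 of H: [-1, 1, 1, -1, 1, -1, 1, -1, -1, 1, 1, 1, 1, 1, 1, 1].
Row 2 of H: [-1, -1, -1, -1, 1, 1, -1, -1, -1, -1, -1, 1, 1, -1, -1, 1].
(H·H^T)[1][1] = Σ_j H[1][j]·H[1][j] = (-1)² + (1)² + (1)² + (-1)² + (1)² + (-1)² + (1)² + (-1)² + (-1)² + (1)² + (1)² + (1)² + (1)² + (1)² + (1)² + (1)² = 1 + 1 + 1 + 1 + 1 + 1 + 1 + 1 + 1 + 1 + 1 + 1 + 1 + 1 + 1 + 1 = 16.
(H·H^T)[2][0] = Σ_j H[2][j]·H[0][j] = (-1)·(-1) + (-1)·(-1) + (-1)·(1) + (-1)·(1) + (1)·(1) + (1)·(1) + (-1)·(1) + (-1)·(1) + (-1)·(-1) + (-1)·(-1) + (-1)·(1) + (1)·(-1) + (1)·(1) + (-1)·(-1) + (-1)·(1) + (1)·(-1) = 1 + 1 + -1 + -1 + 1 + 1 + -1 + -1 + 1 + 1 + -1 + -1 + 1 + 1 + -1 + -1 = 0.
So rows 2 and 0 are orthogonal; the diagonal entry equals n = 16.

(1,1) entry = 16; (2,0) entry = 0.


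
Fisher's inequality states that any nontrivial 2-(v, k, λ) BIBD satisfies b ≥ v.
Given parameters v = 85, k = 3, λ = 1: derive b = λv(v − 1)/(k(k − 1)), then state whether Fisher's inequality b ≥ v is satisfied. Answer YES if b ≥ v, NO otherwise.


r = λ(v − 1)/(k − 1) = 1·84/2 = 42.
b = vr/k = 85·42/3 = 1190.
Fisher's inequality: b ≥ v ⇔ 1190 ≥ 85? YES.

YES


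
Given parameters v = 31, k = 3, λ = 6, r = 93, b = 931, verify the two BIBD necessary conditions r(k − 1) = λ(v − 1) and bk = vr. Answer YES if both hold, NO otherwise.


Condition (i): r(k − 1) = 93·2 = 186; λ(v − 1) = 6·30 = 180. Match? NO.
Condition (ii): bk = 931·3 = 2793; vr = 31·93 = 2883. Match? NO.
Both conditions hold? NO.

NO


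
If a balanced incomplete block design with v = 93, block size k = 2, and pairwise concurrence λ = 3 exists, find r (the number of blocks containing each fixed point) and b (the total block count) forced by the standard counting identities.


Any 2-(v, k, λ) BIBD satisfies two necessary conditions:
  (i)  Each point sits in r blocks, and counting incidences through any fixed point gives r(k − 1) = λ(v − 1), so r = λ(v − 1)/(k − 1).
  (ii) Total incidences bk = vr, so b = vr/k.
Step 1: r = λ(v − 1)/(k − 1) = 3·(93 − 1)/(2 − 1) = 3·92/1 = 276/1 = 276.
Step 2: b = vr/k = 93·276/2 = 25668/2 = 12834.
Check integrality: r = 276 ∈ Z ✓, b = 12834 ∈ Z ✓.
(These identities are necessary conditions: they determine r and b for any design with these parameters, but do not by themselves prove that one exists.)

r = 276, b = 12834.


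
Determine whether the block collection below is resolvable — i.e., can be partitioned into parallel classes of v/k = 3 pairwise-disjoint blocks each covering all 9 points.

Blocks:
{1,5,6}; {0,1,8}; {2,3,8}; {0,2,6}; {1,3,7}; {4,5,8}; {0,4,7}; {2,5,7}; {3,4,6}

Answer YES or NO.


v = 9, block size k = 3, number of blocks = 9.
For resolvability, blocks must partition into parallel classes of size v/k = 3.
Total blocks must therefore be a multiple of 3: 9 = 3·3 + 0 ⇒ divisible ✓.
Greedy packing gives 3 candidate class(es). Each should be a full parallel class (size 3, covers all 9 points).
  Class 1 (3 blocks): {1,5,6}; {2,3,8}; {0,4,7}. Points covered: [0, 1, 2, 3, 4, 5, 6, 7, 8].
  Class 2 (3 blocks): {0,1,8}; {2,5,7}; {3,4,6}. Points covered: [0, 1, 2, 3, 4, 5, 6, 7, 8].
  Class 3 (3 blocks): {0,2,6}; {1,3,7}; {4,5,8}. Points covered: [0, 1, 2, 3, 4, 5, 6, 7, 8].
All classes full (size 3)? YES. All classes cover every point? YES.
Resolvable? YES.

YES


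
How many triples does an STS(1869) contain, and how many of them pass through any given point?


An STS(v) is a 2-(v, 3, 1) BIBD: block size k = 3, λ = 1.
Replication: r(k − 1) = λ(v − 1) ⇒ r·2 = 1869 − 1 = 1868 ⇒ r = 934.
Block count: bk = vr ⇒ b·3 = 1869·934 = 1745646 ⇒ b = 581882.
(Check via b = v(v − 1)/6 = 1869·1868/6 = 3491292/6 = 581882.)

r = 934, b = 581882.


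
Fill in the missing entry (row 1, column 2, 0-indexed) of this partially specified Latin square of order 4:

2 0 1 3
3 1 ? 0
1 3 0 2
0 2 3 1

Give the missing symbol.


Row 1 contains symbols [0, 1, 3] — missing [2].
Column 2 contains symbols [0, 1, 3] — missing [2].
The missing symbol must appear in both missing sets; intersection = [2].
Therefore the hidden value is 2.

Missing value = 2.


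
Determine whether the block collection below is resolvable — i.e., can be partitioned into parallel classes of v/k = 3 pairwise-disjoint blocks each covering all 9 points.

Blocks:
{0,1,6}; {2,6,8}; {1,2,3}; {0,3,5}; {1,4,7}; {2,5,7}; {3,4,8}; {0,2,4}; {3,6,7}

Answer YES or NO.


v = 9, block size k = 3, number of blocks = 9.
For resolvability, blocks must partition into parallel classes of size v/k = 3.
Total blocks must therefore be a multiple of 3: 9 = 3·3 + 0 ⇒ divisible ✓.
Consider block {1,2,3}. It intersects every other block in the collection, so no parallel class of size 3 can contain it.
Since every block must belong to some parallel class in a resolution, the collection cannot be partitioned into parallel classes.
Resolvable? NO.

NO


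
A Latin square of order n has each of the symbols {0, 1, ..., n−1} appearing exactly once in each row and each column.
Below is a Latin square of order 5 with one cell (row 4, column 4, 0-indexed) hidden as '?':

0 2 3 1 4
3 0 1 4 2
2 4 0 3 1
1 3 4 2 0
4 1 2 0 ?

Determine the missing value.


Row 4 contains symbols [0, 1, 2, 4] — missing [3].
Column 4 contains symbols [0, 1, 2, 4] — missing [3].
The missing symbol must appear in both missing sets; intersection = [3].
Therefore the hidden value is 3.

Missing value = 3.


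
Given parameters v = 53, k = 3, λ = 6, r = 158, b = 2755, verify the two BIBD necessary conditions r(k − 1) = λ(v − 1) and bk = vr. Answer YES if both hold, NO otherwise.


Condition (i): r(k − 1) = 158·2 = 316; λ(v − 1) = 6·52 = 312. Match? NO.
Condition (ii): bk = 2755·3 = 8265; vr = 53·158 = 8374. Match? NO.
Both conditions hold? NO.

NO


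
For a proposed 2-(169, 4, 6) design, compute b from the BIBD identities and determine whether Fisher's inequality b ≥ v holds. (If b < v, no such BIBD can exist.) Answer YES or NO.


r = λ(v − 1)/(k − 1) = 6·168/3 = 336.
b = vr/k = 169·336/4 = 14196.
Fisher's inequality: b ≥ v ⇔ 14196 ≥ 169? YES.

YES


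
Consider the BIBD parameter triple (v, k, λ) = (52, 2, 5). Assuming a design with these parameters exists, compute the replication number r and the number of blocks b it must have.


Any 2-(v, k, λ) BIBD satisfies two necessary conditions:
  (i)  Each point sits in r blocks, and counting incidences through any fixed point gives r(k − 1) = λ(v − 1), so r = λ(v − 1)/(k − 1).
  (ii) Total incidences bk = vr, so b = vr/k.
Step 1: r = λ(v − 1)/(k − 1) = 5·(52 − 1)/(2 − 1) = 5·51/1 = 255/1 = 255.
Step 2: b = vr/k = 52·255/2 = 13260/2 = 6630.
Check integrality: r = 255 ∈ Z ✓, b = 6630 ∈ Z ✓.
(These identities are necessary conditions: they determine r and b for any design with these parameters, but do not by themselves prove that one exists.)

r = 255, b = 6630.


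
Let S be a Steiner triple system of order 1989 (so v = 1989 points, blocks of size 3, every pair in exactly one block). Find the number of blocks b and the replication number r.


An STS(v) is a 2-(v, 3, 1) BIBD: block size k = 3, λ = 1.
Replication: r(k − 1) = λ(v − 1) ⇒ r·2 = 1989 − 1 = 1988 ⇒ r = 994.
Block count: b = v(v − 1)/6 = 1989·1988/6 = 3954132/6 = 659022.
(Check via bk = vr: 659022·3 = 1977066 = 1989·994 = 1977066 ✓.)

r = 994, b = 659022.


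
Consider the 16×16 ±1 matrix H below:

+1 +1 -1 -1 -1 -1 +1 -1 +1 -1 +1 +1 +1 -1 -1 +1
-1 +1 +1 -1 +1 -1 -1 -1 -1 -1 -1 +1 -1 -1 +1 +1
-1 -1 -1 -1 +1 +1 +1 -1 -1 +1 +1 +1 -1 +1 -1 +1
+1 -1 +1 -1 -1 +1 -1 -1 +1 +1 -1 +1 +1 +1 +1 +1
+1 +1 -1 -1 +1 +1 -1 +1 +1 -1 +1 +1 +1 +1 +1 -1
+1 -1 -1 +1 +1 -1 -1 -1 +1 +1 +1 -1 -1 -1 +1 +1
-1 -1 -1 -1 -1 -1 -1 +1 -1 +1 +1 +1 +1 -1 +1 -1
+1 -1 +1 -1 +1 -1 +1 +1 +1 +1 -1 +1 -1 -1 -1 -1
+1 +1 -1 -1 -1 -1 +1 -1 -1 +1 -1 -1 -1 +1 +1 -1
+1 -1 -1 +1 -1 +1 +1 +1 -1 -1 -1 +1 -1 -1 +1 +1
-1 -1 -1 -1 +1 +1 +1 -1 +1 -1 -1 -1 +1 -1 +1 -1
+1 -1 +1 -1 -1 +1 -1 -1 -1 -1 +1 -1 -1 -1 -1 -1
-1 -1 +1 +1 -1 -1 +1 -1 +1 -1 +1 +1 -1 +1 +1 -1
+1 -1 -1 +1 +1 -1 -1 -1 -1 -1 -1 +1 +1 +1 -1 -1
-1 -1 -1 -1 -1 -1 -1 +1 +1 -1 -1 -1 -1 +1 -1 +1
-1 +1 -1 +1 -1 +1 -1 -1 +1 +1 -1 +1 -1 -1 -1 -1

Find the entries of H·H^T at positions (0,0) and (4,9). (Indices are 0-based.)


Row 0 of H: [1, 1, -1, -1, -1, -1, 1, -1, 1, -1, 1, 1, 1, -1, -1, 1].
Row 4 of H: [1, 1, -1, -1, 1, 1, -1, 1, 1, -1, 1, 1, 1, 1, 1, -1].
Row 9 of H: [1, -1, -1, 1, -1, 1, 1, 1, -1, -1, -1, 1, -1, -1, 1, 1].
(H·H^T)[0][0] = Σ_j H[0][j]·H[0][j] = (1)² + (1)² + (-1)² + (-1)² + (-1)² + (-1)² + (1)² + (-1)² + (1)² + (-1)² + (1)² + (1)² + (1)² + (-1)² + (-1)² + (1)² = 1 + 1 + 1 + 1 + 1 + 1 + 1 + 1 + 1 + 1 + 1 + 1 + 1 + 1 + 1 + 1 = 16.
(H·H^T)[4][9] = Σ_j H[4][j]·H[9][j] = (1)·(1) + (1)·(-1) + (-1)·(-1) + (-1)·(1) + (1)·(-1) + (1)·(1) + (-1)·(1) + (1)·(1) + (1)·(-1) + (-1)·(-1) + (1)·(-1) + (1)·(1) + (1)·(-1) + (1)·(-1) + (1)·(1) + (-1)·(1) = 1 + -1 + 1 + -1 + -1 + 1 + -1 + 1 + -1 + 1 + -1 + 1 + -1 + -1 + 1 + -1 = -2.
Rows 4 and 9 are not orthogonal (dot product = -2 ≠ 0), so H is not a Hadamard matrix.

(0,0) entry = 16; (4,9) entry = -2.


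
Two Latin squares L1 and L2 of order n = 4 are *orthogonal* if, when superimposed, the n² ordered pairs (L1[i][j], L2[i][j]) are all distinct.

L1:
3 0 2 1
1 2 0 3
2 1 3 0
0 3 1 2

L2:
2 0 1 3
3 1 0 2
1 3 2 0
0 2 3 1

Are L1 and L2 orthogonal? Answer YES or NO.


Form the n² = 16 superimposed pairs (L1[i][j], L2[i][j]), row by row (rows and columns indexed from 0):
row 0: (3,2) (0,0) (2,1) (1,3)
row 1: (1,3) (2,1) (0,0) (3,2)
row 2: (2,1) (1,3) (3,2) (0,0)
row 3: (0,0) (3,2) (1,3) (2,1)
Orthogonality requires all 16 pairs distinct.
But the pair (1,3) repeats: cell (0,3) has L1 = 1, L2 = 3, and cell (1,0) has L1 = 1, L2 = 3.
A repeated pair means some other pair never occurs (only 4 distinct pairs out of 16), so the squares are not orthogonal.
Conclusion: NO.

NO


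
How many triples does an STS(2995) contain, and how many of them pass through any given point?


An STS(v) is a 2-(v, 3, 1) BIBD: block size k = 3, λ = 1.
Replication: r(k − 1) = λ(v − 1) ⇒ r·2 = 2995 − 1 = 2994 ⇒ r = 1497.
Block count: bk = vr ⇒ b·3 = 2995·1497 = 4483515 ⇒ b = 1494505.

r = 1497, b = 1494505.


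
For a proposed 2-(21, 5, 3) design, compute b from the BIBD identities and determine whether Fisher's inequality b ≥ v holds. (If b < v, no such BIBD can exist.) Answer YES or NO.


b = λv(v − 1)/(k(k − 1)) = 3·21·20/(5·4) = 1260/20 = 63.
Compare with v = 21: b ≥ v, so Fisher's inequality holds.

YES


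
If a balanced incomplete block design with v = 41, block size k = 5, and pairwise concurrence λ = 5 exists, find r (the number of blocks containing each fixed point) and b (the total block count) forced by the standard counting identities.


Any 2-(v, k, λ) BIBD satisfies two necessary conditions:
  (i)  Each point sits in r blocks, and counting incidences through any fixed point gives r(k − 1) = λ(v − 1), so r = λ(v − 1)/(k − 1).
  (ii) Total incidences bk = vr, so b = vr/k.
Step 1: r = λ(v − 1)/(k − 1) = 5·(41 − 1)/(5 − 1) = 5·40/4 = 200/4 = 50.
Step 2: b = vr/k = 41·50/5 = 2050/5 = 410.
Check integrality: r = 50 ∈ Z ✓, b = 410 ∈ Z ✓.
(These identities are necessary conditions: they determine r and b for any design with these parameters, but do not by themselves prove that one exists.)

r = 50, b = 410.


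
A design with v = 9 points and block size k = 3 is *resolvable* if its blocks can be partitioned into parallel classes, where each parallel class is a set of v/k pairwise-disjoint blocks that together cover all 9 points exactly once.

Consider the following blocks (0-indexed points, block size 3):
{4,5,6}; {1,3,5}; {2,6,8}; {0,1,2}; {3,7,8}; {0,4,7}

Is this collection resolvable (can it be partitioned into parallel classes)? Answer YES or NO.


v = 9, block size k = 3, number of blocks = 6.
For resolvability, blocks must partition into parallel classes of size v/k = 3.
Total blocks must therefore be a multiple of 3: 6 = 3·2 + 0 ⇒ divisible ✓.
Greedy packing gives 2 candidate class(es). Each should be a full parallel class (size 3, covers all 9 points).
  Class 1 (3 blocks): {4,5,6}; {0,1,2}; {3,7,8}. Points covered: [0, 1, 2, 3, 4, 5, 6, 7, 8].
  Class 2 (3 blocks): {1,3,5}; {2,6,8}; {0,4,7}. Points covered: [0, 1, 2, 3, 4, 5, 6, 7, 8].
All classes full (size 3)? YES. All classes cover every point? YES.
Resolvable? YES.

YES


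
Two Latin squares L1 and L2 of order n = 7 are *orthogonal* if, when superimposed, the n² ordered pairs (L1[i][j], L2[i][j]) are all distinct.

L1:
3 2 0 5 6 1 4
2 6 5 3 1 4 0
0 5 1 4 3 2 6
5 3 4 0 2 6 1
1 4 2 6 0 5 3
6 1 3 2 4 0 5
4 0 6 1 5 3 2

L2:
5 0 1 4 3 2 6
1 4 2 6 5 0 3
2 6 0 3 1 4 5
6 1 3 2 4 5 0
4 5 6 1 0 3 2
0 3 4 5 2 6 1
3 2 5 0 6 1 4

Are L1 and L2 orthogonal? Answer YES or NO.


Form the n² = 49 superimposed pairs (L1[i][j], L2[i][j]), row by row (rows and columns indexed from 0):
row 0: (3,5) (2,0) (0,1) (5,4) (6,3) (1,2) (4,6)
row 1: (2,1) (6,4) (5,2) (3,6) (1,5) (4,0) (0,3)
row 2: (0,2) (5,6) (1,0) (4,3) (3,1) (2,4) (6,5)
row 3: (5,6) (3,1) (4,3) (0,2) (2,4) (6,5) (1,0)
row 4: (1,4) (4,5) (2,6) (6,1) (0,0) (5,3) (3,2)
row 5: (6,0) (1,3) (3,4) (2,5) (4,2) (0,6) (5,1)
row 6: (4,3) (0,2) (6,5) (1,0) (5,6) (3,1) (2,4)
Orthogonality requires all 49 pairs distinct.
But the pair (5,6) repeats: cell (2,1) has L1 = 5, L2 = 6, and cell (3,0) has L1 = 5, L2 = 6.
A repeated pair means some other pair never occurs (only 35 distinct pairs out of 49), so the squares are not orthogonal.
Conclusion: NO.

NO


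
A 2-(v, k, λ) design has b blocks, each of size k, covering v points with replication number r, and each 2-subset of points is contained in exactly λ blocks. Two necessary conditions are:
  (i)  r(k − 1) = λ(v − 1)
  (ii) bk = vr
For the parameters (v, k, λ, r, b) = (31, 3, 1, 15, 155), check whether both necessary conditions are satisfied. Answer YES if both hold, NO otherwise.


Condition (i): r(k − 1) = 15·2 = 30; λ(v − 1) = 1·30 = 30. Match? YES.
Condition (ii): bk = 155·3 = 465; vr = 31·15 = 465. Match? YES.
Both conditions hold? YES.

YES


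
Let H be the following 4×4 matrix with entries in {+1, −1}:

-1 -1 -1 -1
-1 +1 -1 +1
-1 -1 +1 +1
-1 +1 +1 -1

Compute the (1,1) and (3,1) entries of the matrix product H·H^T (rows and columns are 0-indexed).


Row 1 of H: [-1, 1, -1, 1].
Row 3 of H: [-1, 1, 1, -1].
(H·H^T)[1][1] = Σ_j H[1][j]·H[1][j] = (-1)² + (1)² + (-1)² + (1)² = 1 + 1 + 1 + 1 = 4.
(H·H^T)[3][1] = Σ_j H[3][j]·H[1][j] = (-1)·(-1) + (1)·(1) + (1)·(-1) + (-1)·(1) = 1 + 1 + -1 + -1 = 0.
So rows 3 and 1 are orthogonal; the diagonal entry equals n = 4.

(1,1) entry = 4; (3,1) entry = 0.
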